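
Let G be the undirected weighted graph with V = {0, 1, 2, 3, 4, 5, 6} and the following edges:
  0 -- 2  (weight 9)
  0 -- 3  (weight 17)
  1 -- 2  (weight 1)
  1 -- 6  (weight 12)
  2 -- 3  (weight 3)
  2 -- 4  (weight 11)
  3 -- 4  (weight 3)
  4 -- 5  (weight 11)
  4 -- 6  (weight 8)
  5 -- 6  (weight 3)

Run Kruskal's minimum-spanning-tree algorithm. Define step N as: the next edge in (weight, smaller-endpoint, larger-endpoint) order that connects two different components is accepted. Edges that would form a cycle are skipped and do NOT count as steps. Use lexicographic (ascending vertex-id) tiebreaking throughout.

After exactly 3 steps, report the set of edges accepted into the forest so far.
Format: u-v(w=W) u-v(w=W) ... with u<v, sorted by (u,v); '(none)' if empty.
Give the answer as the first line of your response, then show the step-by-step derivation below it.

1-2(w=1) 2-3(w=3) 3-4(w=3)

step 1: add edge 1-2 (w=1); MST = {1-2(w=1)}
step 2: add edge 2-3 (w=3); MST = {1-2(w=1) 2-3(w=3)}
step 3: add edge 3-4 (w=3); MST = {1-2(w=1) 2-3(w=3) 3-4(w=3)}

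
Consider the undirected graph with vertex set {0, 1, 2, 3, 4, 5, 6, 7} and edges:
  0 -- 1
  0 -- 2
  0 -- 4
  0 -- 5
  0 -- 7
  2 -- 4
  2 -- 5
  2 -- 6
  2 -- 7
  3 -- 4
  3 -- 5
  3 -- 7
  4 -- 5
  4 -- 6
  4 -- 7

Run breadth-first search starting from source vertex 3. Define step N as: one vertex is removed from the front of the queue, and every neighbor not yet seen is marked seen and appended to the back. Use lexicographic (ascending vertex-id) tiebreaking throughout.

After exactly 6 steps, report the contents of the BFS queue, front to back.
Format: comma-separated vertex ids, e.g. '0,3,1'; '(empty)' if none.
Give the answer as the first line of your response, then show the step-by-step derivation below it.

6,1

step 1: dequeue 3; queue=[4,5,7]; order=3
step 2: dequeue 4; queue=[5,7,0,2,6]; order=3,4
step 3: dequeue 5; queue=[7,0,2,6]; order=3,4,5
step 4: dequeue 7; queue=[0,2,6]; order=3,4,5,7
step 5: dequeue 0; queue=[2,6,1]; order=3,4,5,7,0
step 6: dequeue 2; queue=[6,1]; order=3,4,5,7,0,2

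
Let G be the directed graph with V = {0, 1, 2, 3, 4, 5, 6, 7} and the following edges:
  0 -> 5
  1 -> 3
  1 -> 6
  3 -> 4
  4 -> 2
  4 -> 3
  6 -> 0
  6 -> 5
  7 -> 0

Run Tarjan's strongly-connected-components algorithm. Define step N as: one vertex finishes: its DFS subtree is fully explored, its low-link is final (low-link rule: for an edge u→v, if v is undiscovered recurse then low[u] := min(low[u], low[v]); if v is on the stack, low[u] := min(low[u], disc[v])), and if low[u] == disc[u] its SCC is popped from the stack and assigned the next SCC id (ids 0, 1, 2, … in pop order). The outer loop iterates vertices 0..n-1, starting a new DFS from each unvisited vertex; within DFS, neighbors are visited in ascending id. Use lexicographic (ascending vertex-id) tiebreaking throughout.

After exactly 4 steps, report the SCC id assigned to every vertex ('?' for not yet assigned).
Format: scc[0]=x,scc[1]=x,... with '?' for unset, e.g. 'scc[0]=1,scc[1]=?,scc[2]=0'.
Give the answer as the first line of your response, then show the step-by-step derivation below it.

scc[0]=1,scc[1]=?,scc[2]=2,scc[3]=?,scc[4]=?,scc[5]=0,scc[6]=?,scc[7]=?

step 1: low=(low[0]=0,low[1]=?,low[2]=?,low[3]=?,low[4]=?,low[5]=1,low[6]=?,low[7]=?); scc=(scc[0]=?,scc[1]=?,scc[2]=?,scc[3]=?,scc[4]=?,scc[5]=0,scc[6]=?,scc[7]=?)
step 2: low=(low[0]=0,low[1]=?,low[2]=?,low[3]=?,low[4]=?,low[5]=1,low[6]=?,low[7]=?); scc=(scc[0]=1,scc[1]=?,scc[2]=?,scc[3]=?,scc[4]=?,scc[5]=0,scc[6]=?,scc[7]=?)
step 3: low=(low[0]=0,low[1]=2,low[2]=5,low[3]=3,low[4]=4,low[5]=1,low[6]=?,low[7]=?); scc=(scc[0]=1,scc[1]=?,scc[2]=2,scc[3]=?,scc[4]=?,scc[5]=0,scc[6]=?,scc[7]=?)
step 4: low=(low[0]=0,low[1]=2,low[2]=5,low[3]=3,low[4]=3,low[5]=1,low[6]=?,low[7]=?); scc=(scc[0]=1,scc[1]=?,scc[2]=2,scc[3]=?,scc[4]=?,scc[5]=0,scc[6]=?,scc[7]=?)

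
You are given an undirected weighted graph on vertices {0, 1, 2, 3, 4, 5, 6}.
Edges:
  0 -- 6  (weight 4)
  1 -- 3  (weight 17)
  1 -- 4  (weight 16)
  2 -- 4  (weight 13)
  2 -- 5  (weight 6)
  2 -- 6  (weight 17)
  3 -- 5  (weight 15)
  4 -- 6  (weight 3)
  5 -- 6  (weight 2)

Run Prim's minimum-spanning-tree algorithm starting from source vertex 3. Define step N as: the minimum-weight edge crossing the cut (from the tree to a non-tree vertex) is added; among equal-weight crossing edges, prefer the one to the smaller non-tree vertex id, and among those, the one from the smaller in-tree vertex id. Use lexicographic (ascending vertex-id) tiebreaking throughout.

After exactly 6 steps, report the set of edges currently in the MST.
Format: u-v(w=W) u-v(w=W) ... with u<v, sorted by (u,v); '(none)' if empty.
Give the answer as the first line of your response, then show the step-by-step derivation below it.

0-6(w=4) 1-4(w=16) 2-5(w=6) 3-5(w=15) 4-6(w=3) 5-6(w=2)

step 1: add edge 3-5 (w=15); MST = {3-5(w=15)}
step 2: add edge 5-6 (w=2); MST = {3-5(w=15) 5-6(w=2)}
step 3: add edge 4-6 (w=3); MST = {3-5(w=15) 4-6(w=3) 5-6(w=2)}
step 4: add edge 0-6 (w=4); MST = {0-6(w=4) 3-5(w=15) 4-6(w=3) 5-6(w=2)}
step 5: add edge 2-5 (w=6); MST = {0-6(w=4) 2-5(w=6) 3-5(w=15) 4-6(w=3) 5-6(w=2)}
step 6: add edge 1-4 (w=16); MST = {0-6(w=4) 1-4(w=16) 2-5(w=6) 3-5(w=15) 4-6(w=3) 5-6(w=2)}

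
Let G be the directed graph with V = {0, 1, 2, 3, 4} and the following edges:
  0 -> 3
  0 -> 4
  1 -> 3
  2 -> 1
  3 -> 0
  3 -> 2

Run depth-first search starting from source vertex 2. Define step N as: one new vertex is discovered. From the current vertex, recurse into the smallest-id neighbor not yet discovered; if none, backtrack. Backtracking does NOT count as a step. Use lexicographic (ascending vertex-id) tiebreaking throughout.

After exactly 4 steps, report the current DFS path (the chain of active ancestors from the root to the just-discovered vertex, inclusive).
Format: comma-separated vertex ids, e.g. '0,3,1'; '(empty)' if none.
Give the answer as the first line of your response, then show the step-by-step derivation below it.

2,1,3,0

step 1: discover 2; path=2; order=2
step 2: discover 1; path=2>1; order=2,1
step 3: discover 3; path=2>1>3; order=2,1,3
step 4: discover 0; path=2>1>3>0; order=2,1,3,0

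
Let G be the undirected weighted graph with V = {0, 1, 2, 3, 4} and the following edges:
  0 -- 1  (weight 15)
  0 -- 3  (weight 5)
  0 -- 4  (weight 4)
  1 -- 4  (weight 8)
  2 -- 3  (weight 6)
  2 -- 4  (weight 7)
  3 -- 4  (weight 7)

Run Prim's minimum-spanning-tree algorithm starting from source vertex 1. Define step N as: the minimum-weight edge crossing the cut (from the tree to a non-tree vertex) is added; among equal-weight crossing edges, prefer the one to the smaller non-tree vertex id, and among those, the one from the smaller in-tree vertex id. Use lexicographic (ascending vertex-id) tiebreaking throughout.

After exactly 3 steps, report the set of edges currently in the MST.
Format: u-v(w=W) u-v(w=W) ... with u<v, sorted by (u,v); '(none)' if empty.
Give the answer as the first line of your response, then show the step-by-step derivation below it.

0-3(w=5) 0-4(w=4) 1-4(w=8)

step 1: add edge 1-4 (w=8); MST = {1-4(w=8)}
step 2: add edge 0-4 (w=4); MST = {0-4(w=4) 1-4(w=8)}
step 3: add edge 0-3 (w=5); MST = {0-3(w=5) 0-4(w=4) 1-4(w=8)}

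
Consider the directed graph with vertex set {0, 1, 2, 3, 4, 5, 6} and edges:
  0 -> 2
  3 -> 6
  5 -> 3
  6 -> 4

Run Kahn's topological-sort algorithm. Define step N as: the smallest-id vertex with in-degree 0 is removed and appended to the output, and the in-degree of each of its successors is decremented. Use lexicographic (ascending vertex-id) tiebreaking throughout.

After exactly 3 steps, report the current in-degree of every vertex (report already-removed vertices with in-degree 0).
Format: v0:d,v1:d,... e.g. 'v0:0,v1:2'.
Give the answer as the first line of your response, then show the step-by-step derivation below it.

v0:0,v1:0,v2:0,v3:1,v4:1,v5:0,v6:1

step 1: output 0; order=[0]; indeg=(0,0,0,1,1,0,1)
step 2: output 1; order=[0,1]; indeg=(0,0,0,1,1,0,1)
step 3: output 2; order=[0,1,2]; indeg=(0,0,0,1,1,0,1)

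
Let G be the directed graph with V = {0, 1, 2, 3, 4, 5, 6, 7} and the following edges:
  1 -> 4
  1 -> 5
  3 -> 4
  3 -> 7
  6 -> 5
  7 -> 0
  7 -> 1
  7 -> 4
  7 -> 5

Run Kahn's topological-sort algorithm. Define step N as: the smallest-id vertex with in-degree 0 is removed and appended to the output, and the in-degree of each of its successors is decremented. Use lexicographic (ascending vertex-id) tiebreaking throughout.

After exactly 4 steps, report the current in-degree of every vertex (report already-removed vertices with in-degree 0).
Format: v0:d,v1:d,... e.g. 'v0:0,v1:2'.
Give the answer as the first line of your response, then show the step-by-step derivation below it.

v0:0,v1:0,v2:0,v3:0,v4:1,v5:1,v6:0,v7:0

step 1: output 2; order=[2]; indeg=(1,1,0,0,3,3,0,1)
step 2: output 3; order=[2,3]; indeg=(1,1,0,0,2,3,0,0)
step 3: output 6; order=[2,3,6]; indeg=(1,1,0,0,2,2,0,0)
step 4: output 7; order=[2,3,6,7]; indeg=(0,0,0,0,1,1,0,0)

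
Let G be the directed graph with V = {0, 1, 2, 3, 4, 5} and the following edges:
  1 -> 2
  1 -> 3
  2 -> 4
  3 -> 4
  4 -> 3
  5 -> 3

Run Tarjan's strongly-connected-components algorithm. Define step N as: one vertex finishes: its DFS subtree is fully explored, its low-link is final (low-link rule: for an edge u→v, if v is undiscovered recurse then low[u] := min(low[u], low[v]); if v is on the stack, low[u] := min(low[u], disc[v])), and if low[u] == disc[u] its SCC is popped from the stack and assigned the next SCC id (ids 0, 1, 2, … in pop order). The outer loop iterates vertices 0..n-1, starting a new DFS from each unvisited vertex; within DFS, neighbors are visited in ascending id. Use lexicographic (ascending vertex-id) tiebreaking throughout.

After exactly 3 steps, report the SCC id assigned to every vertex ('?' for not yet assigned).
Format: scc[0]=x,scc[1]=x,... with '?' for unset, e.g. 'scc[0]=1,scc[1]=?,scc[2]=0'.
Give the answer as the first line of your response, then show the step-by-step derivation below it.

scc[0]=0,scc[1]=?,scc[2]=?,scc[3]=1,scc[4]=1,scc[5]=?

step 1: low=(low[0]=0,low[1]=?,low[2]=?,low[3]=?,low[4]=?,low[5]=?); scc=(scc[0]=0,scc[1]=?,scc[2]=?,scc[3]=?,scc[4]=?,scc[5]=?)
step 2: low=(low[0]=0,low[1]=1,low[2]=2,low[3]=3,low[4]=3,low[5]=?); scc=(scc[0]=0,scc[1]=?,scc[2]=?,scc[3]=?,scc[4]=?,scc[5]=?)
step 3: low=(low[0]=0,low[1]=1,low[2]=2,low[3]=3,low[4]=3,low[5]=?); scc=(scc[0]=0,scc[1]=?,scc[2]=?,scc[3]=1,scc[4]=1,scc[5]=?)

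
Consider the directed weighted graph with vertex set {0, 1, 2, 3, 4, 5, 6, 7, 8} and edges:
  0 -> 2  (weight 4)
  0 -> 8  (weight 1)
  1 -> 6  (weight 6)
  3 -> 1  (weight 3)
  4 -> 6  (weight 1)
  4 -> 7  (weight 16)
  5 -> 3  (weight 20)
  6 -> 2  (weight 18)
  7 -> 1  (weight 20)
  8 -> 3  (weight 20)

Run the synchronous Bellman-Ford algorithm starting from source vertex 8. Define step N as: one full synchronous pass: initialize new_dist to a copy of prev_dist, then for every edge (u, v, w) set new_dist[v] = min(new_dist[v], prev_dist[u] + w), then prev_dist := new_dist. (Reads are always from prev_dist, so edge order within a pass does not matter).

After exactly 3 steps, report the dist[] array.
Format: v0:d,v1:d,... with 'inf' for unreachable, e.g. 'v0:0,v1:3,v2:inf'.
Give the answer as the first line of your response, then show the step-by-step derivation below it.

v0:inf,v1:23,v2:inf,v3:20,v4:inf,v5:inf,v6:29,v7:inf,v8:0

step 1: dist = v0:inf,v1:inf,v2:inf,v3:20,v4:inf,v5:inf,v6:inf,v7:inf,v8:0
step 2: dist = v0:inf,v1:23,v2:inf,v3:20,v4:inf,v5:inf,v6:inf,v7:inf,v8:0
step 3: dist = v0:inf,v1:23,v2:inf,v3:20,v4:inf,v5:inf,v6:29,v7:inf,v8:0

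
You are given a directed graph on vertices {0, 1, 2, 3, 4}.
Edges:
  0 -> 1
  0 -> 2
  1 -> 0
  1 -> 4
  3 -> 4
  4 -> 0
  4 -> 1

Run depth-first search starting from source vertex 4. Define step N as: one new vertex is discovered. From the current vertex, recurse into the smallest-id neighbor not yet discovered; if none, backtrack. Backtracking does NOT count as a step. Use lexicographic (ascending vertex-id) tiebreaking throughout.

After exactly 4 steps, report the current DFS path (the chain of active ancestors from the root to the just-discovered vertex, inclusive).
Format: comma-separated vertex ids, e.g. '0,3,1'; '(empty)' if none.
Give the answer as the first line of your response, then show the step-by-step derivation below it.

4,0,2

step 1: discover 4; path=4; order=4
step 2: discover 0; path=4>0; order=4,0
step 3: discover 1; path=4>0>1; order=4,0,1
step 4: discover 2; path=4>0>2; order=4,0,1,2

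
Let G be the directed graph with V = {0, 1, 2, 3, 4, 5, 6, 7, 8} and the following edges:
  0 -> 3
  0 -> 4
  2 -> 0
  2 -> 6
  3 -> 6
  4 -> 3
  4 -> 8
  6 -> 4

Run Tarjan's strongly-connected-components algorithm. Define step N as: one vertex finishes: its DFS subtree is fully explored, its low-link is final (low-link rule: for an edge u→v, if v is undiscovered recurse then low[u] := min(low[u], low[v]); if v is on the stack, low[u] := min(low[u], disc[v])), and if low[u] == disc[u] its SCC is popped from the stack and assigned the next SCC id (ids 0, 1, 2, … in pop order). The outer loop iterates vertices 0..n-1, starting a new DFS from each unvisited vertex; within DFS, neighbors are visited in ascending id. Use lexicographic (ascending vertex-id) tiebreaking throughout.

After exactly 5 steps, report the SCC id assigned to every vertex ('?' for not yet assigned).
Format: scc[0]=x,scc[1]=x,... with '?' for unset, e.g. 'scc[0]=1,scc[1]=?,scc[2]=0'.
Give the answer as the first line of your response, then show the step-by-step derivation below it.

scc[0]=2,scc[1]=?,scc[2]=?,scc[3]=1,scc[4]=1,scc[5]=?,scc[6]=1,scc[7]=?,scc[8]=0

step 1: low=(low[0]=0,low[1]=?,low[2]=?,low[3]=1,low[4]=1,low[5]=?,low[6]=2,low[7]=?,low[8]=4); scc=(scc[0]=?,scc[1]=?,scc[2]=?,scc[3]=?,scc[4]=?,scc[5]=?,scc[6]=?,scc[7]=?,scc[8]=0)
step 2: low=(low[0]=0,low[1]=?,low[2]=?,low[3]=1,low[4]=1,low[5]=?,low[6]=2,low[7]=?,low[8]=4); scc=(scc[0]=?,scc[1]=?,scc[2]=?,scc[3]=?,scc[4]=?,scc[5]=?,scc[6]=?,scc[7]=?,scc[8]=0)
step 3: low=(low[0]=0,low[1]=?,low[2]=?,low[3]=1,low[4]=1,low[5]=?,low[6]=1,low[7]=?,low[8]=4); scc=(scc[0]=?,scc[1]=?,scc[2]=?,scc[3]=?,scc[4]=?,scc[5]=?,scc[6]=?,scc[7]=?,scc[8]=0)
step 4: low=(low[0]=0,low[1]=?,low[2]=?,low[3]=1,low[4]=1,low[5]=?,low[6]=1,low[7]=?,low[8]=4); scc=(scc[0]=?,scc[1]=?,scc[2]=?,scc[3]=1,scc[4]=1,scc[5]=?,scc[6]=1,scc[7]=?,scc[8]=0)
step 5: low=(low[0]=0,low[1]=?,low[2]=?,low[3]=1,low[4]=1,low[5]=?,low[6]=1,low[7]=?,low[8]=4); scc=(scc[0]=2,scc[1]=?,scc[2]=?,scc[3]=1,scc[4]=1,scc[5]=?,scc[6]=1,scc[7]=?,scc[8]=0)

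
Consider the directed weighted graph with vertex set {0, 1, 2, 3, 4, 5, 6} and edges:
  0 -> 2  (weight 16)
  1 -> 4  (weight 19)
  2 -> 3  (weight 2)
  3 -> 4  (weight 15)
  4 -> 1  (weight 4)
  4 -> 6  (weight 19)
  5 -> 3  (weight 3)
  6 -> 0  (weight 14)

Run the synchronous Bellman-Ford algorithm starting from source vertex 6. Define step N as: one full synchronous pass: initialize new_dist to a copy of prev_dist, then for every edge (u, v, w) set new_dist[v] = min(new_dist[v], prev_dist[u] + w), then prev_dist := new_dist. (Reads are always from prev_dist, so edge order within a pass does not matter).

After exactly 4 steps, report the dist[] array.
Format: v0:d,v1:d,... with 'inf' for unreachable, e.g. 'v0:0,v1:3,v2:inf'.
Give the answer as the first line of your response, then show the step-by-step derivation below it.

v0:14,v1:inf,v2:30,v3:32,v4:47,v5:inf,v6:0

step 1: dist = v0:14,v1:inf,v2:inf,v3:inf,v4:inf,v5:inf,v6:0
step 2: dist = v0:14,v1:inf,v2:30,v3:inf,v4:inf,v5:inf,v6:0
step 3: dist = v0:14,v1:inf,v2:30,v3:32,v4:inf,v5:inf,v6:0
step 4: dist = v0:14,v1:inf,v2:30,v3:32,v4:47,v5:inf,v6:0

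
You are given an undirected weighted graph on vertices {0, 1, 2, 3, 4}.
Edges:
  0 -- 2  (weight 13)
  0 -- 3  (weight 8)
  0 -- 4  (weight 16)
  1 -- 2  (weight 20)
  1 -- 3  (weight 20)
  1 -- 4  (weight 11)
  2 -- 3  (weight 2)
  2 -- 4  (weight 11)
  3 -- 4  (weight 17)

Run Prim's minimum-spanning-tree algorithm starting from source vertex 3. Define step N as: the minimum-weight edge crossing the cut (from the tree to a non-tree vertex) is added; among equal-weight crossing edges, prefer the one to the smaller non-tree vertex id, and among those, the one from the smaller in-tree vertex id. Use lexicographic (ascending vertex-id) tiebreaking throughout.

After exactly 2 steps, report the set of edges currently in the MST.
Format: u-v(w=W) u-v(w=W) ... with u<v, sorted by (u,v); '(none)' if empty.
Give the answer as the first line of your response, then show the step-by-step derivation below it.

0-3(w=8) 2-3(w=2)

step 1: add edge 2-3 (w=2); MST = {2-3(w=2)}
step 2: add edge 0-3 (w=8); MST = {0-3(w=8) 2-3(w=2)}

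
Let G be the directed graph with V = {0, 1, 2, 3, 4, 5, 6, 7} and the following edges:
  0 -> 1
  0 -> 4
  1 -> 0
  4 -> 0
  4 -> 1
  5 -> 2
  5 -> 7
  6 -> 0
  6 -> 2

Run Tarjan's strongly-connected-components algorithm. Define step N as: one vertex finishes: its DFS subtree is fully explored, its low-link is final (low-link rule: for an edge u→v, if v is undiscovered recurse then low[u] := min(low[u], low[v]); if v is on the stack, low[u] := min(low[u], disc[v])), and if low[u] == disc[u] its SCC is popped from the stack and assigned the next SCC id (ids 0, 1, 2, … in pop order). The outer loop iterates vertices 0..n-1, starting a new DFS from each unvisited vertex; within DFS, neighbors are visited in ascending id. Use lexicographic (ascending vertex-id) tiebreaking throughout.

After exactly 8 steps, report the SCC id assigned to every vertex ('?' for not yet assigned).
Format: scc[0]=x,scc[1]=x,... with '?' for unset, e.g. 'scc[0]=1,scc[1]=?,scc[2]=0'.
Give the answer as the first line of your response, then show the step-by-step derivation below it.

scc[0]=0,scc[1]=0,scc[2]=1,scc[3]=2,scc[4]=0,scc[5]=4,scc[6]=5,scc[7]=3

step 1: low=(low[0]=0,low[1]=0,low[2]=?,low[3]=?,low[4]=?,low[5]=?,low[6]=?,low[7]=?); scc=(scc[0]=?,scc[1]=?,scc[2]=?,scc[3]=?,scc[4]=?,scc[5]=?,scc[6]=?,scc[7]=?)
step 2: low=(low[0]=0,low[1]=0,low[2]=?,low[3]=?,low[4]=0,low[5]=?,low[6]=?,low[7]=?); scc=(scc[0]=?,scc[1]=?,scc[2]=?,scc[3]=?,scc[4]=?,scc[5]=?,scc[6]=?,scc[7]=?)
step 3: low=(low[0]=0,low[1]=0,low[2]=?,low[3]=?,low[4]=0,low[5]=?,low[6]=?,low[7]=?); scc=(scc[0]=0,scc[1]=0,scc[2]=?,scc[3]=?,scc[4]=0,scc[5]=?,scc[6]=?,scc[7]=?)
step 4: low=(low[0]=0,low[1]=0,low[2]=3,low[3]=?,low[4]=0,low[5]=?,low[6]=?,low[7]=?); scc=(scc[0]=0,scc[1]=0,scc[2]=1,scc[3]=?,scc[4]=0,scc[5]=?,scc[6]=?,scc[7]=?)
step 5: low=(low[0]=0,low[1]=0,low[2]=3,low[3]=4,low[4]=0,low[5]=?,low[6]=?,low[7]=?); scc=(scc[0]=0,scc[1]=0,scc[2]=1,scc[3]=2,scc[4]=0,scc[5]=?,scc[6]=?,scc[7]=?)
step 6: low=(low[0]=0,low[1]=0,low[2]=3,low[3]=4,low[4]=0,low[5]=5,low[6]=?,low[7]=6); scc=(scc[0]=0,scc[1]=0,scc[2]=1,scc[3]=2,scc[4]=0,scc[5]=?,scc[6]=?,scc[7]=3)
step 7: low=(low[0]=0,low[1]=0,low[2]=3,low[3]=4,low[4]=0,low[5]=5,low[6]=?,low[7]=6); scc=(scc[0]=0,scc[1]=0,scc[2]=1,scc[3]=2,scc[4]=0,scc[5]=4,scc[6]=?,scc[7]=3)
step 8: low=(low[0]=0,low[1]=0,low[2]=3,low[3]=4,low[4]=0,low[5]=5,low[6]=7,low[7]=6); scc=(scc[0]=0,scc[1]=0,scc[2]=1,scc[3]=2,scc[4]=0,scc[5]=4,scc[6]=5,scc[7]=3)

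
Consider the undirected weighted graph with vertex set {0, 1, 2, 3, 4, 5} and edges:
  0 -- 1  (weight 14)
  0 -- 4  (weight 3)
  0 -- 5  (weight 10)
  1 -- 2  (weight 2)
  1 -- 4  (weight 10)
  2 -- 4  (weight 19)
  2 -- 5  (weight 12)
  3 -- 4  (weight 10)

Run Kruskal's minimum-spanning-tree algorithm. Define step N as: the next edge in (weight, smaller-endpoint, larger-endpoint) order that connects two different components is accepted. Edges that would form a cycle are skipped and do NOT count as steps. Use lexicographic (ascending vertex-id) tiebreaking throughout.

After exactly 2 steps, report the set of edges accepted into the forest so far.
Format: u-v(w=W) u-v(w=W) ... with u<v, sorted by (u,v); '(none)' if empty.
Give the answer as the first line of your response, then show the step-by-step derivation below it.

0-4(w=3) 1-2(w=2)

step 1: add edge 1-2 (w=2); MST = {1-2(w=2)}
step 2: add edge 0-4 (w=3); MST = {0-4(w=3) 1-2(w=2)}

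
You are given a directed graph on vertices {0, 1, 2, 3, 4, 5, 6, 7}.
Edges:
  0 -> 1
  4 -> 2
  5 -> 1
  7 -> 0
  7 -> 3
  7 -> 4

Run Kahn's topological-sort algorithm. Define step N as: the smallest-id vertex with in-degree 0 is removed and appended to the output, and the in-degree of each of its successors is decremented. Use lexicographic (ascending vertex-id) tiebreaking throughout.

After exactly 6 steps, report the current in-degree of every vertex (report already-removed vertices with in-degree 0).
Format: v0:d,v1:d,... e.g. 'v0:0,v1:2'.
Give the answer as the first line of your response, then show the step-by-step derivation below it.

v0:0,v1:0,v2:1,v3:0,v4:0,v5:0,v6:0,v7:0

step 1: output 5; order=[5]; indeg=(1,1,1,1,1,0,0,0)
step 2: output 6; order=[5,6]; indeg=(1,1,1,1,1,0,0,0)
step 3: output 7; order=[5,6,7]; indeg=(0,1,1,0,0,0,0,0)
step 4: output 0; order=[5,6,7,0]; indeg=(0,0,1,0,0,0,0,0)
step 5: output 1; order=[5,6,7,0,1]; indeg=(0,0,1,0,0,0,0,0)
step 6: output 3; order=[5,6,7,0,1,3]; indeg=(0,0,1,0,0,0,0,0)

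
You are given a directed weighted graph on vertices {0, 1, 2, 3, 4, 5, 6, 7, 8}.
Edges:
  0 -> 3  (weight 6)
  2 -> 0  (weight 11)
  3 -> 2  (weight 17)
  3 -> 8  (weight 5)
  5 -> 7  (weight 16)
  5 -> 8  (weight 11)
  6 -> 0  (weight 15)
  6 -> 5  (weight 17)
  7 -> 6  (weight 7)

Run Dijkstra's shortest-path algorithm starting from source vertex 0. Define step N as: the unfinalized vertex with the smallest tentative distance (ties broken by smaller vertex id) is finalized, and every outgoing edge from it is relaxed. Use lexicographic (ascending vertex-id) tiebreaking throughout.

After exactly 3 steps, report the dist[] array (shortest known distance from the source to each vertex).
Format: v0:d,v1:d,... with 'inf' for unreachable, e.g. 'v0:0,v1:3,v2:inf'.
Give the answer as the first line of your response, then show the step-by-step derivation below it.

v0:0,v1:inf,v2:23,v3:6,v4:inf,v5:inf,v6:inf,v7:inf,v8:11

step 1: dist = v0:0,v1:inf,v2:inf,v3:6,v4:inf,v5:inf,v6:inf,v7:inf,v8:inf
step 2: dist = v0:0,v1:inf,v2:23,v3:6,v4:inf,v5:inf,v6:inf,v7:inf,v8:11
step 3: dist = v0:0,v1:inf,v2:23,v3:6,v4:inf,v5:inf,v6:inf,v7:inf,v8:11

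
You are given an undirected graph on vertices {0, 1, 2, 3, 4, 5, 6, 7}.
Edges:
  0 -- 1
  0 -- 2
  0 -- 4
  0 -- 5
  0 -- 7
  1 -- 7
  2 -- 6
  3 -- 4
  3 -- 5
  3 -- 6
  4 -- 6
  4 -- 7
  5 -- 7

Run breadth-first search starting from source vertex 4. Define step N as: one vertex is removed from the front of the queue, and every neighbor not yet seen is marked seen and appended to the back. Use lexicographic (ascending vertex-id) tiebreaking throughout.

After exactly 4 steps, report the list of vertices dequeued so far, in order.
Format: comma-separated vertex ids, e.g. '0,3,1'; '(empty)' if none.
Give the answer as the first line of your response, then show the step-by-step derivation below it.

4,0,3,6

step 1: dequeue 4; queue=[0,3,6,7]; order=4
step 2: dequeue 0; queue=[3,6,7,1,2,5]; order=4,0
step 3: dequeue 3; queue=[6,7,1,2,5]; order=4,0,3
step 4: dequeue 6; queue=[7,1,2,5]; order=4,0,3,6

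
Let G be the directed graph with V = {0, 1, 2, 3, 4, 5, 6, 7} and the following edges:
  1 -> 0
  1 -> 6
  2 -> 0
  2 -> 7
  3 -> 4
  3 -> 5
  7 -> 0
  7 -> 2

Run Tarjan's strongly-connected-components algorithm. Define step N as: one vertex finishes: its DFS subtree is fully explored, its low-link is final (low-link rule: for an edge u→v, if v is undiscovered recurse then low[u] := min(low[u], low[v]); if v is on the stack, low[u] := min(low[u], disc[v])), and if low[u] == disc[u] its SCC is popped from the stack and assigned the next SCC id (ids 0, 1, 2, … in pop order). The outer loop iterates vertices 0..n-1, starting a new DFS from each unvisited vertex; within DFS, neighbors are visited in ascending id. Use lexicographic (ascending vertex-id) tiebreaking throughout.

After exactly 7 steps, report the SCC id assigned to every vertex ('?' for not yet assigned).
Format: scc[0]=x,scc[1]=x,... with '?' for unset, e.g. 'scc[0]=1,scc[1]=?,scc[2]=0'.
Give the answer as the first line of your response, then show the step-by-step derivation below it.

scc[0]=0,scc[1]=2,scc[2]=3,scc[3]=?,scc[4]=4,scc[5]=5,scc[6]=1,scc[7]=3

step 1: low=(low[0]=0,low[1]=?,low[2]=?,low[3]=?,low[4]=?,low[5]=?,low[6]=?,low[7]=?); scc=(scc[0]=0,scc[1]=?,scc[2]=?,scc[3]=?,scc[4]=?,scc[5]=?,scc[6]=?,scc[7]=?)
step 2: low=(low[0]=0,low[1]=1,low[2]=?,low[3]=?,low[4]=?,low[5]=?,low[6]=2,low[7]=?); scc=(scc[0]=0,scc[1]=?,scc[2]=?,scc[3]=?,scc[4]=?,scc[5]=?,scc[6]=1,scc[7]=?)
step 3: low=(low[0]=0,low[1]=1,low[2]=?,low[3]=?,low[4]=?,low[5]=?,low[6]=2,low[7]=?); scc=(scc[0]=0,scc[1]=2,scc[2]=?,scc[3]=?,scc[4]=?,scc[5]=?,scc[6]=1,scc[7]=?)
step 4: low=(low[0]=0,low[1]=1,low[2]=3,low[3]=?,low[4]=?,low[5]=?,low[6]=2,low[7]=3); scc=(scc[0]=0,scc[1]=2,scc[2]=?,scc[3]=?,scc[4]=?,scc[5]=?,scc[6]=1,scc[7]=?)
step 5: low=(low[0]=0,low[1]=1,low[2]=3,low[3]=?,low[4]=?,low[5]=?,low[6]=2,low[7]=3); scc=(scc[0]=0,scc[1]=2,scc[2]=3,scc[3]=?,scc[4]=?,scc[5]=?,scc[6]=1,scc[7]=3)
step 6: low=(low[0]=0,low[1]=1,low[2]=3,low[3]=5,low[4]=6,low[5]=?,low[6]=2,low[7]=3); scc=(scc[0]=0,scc[1]=2,scc[2]=3,scc[3]=?,scc[4]=4,scc[5]=?,scc[6]=1,scc[7]=3)
step 7: low=(low[0]=0,low[1]=1,low[2]=3,low[3]=5,low[4]=6,low[5]=7,low[6]=2,low[7]=3); scc=(scc[0]=0,scc[1]=2,scc[2]=3,scc[3]=?,scc[4]=4,scc[5]=5,scc[6]=1,scc[7]=3)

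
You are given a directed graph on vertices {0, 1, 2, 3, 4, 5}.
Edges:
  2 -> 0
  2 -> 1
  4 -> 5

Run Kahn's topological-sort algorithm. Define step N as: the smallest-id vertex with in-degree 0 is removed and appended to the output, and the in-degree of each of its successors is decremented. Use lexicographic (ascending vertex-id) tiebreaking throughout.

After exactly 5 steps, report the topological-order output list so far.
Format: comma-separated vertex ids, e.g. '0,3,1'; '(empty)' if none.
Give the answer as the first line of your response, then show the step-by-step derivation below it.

2,0,1,3,4

step 1: output 2; order=[2]; indeg=(0,0,0,0,0,1)
step 2: output 0; order=[2,0]; indeg=(0,0,0,0,0,1)
step 3: output 1; order=[2,0,1]; indeg=(0,0,0,0,0,1)
step 4: output 3; order=[2,0,1,3]; indeg=(0,0,0,0,0,1)
step 5: output 4; order=[2,0,1,3,4]; indeg=(0,0,0,0,0,0)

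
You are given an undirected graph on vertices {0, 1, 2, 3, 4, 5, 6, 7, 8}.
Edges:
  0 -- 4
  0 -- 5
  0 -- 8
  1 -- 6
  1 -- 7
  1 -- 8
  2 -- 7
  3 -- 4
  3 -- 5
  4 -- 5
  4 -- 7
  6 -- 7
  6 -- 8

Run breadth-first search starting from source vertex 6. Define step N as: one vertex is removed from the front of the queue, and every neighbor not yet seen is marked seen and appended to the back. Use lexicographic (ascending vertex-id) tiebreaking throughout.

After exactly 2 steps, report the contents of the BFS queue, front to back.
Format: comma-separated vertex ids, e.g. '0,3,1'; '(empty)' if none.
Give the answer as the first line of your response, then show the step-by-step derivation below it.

7,8

step 1: dequeue 6; queue=[1,7,8]; order=6
step 2: dequeue 1; queue=[7,8]; order=6,1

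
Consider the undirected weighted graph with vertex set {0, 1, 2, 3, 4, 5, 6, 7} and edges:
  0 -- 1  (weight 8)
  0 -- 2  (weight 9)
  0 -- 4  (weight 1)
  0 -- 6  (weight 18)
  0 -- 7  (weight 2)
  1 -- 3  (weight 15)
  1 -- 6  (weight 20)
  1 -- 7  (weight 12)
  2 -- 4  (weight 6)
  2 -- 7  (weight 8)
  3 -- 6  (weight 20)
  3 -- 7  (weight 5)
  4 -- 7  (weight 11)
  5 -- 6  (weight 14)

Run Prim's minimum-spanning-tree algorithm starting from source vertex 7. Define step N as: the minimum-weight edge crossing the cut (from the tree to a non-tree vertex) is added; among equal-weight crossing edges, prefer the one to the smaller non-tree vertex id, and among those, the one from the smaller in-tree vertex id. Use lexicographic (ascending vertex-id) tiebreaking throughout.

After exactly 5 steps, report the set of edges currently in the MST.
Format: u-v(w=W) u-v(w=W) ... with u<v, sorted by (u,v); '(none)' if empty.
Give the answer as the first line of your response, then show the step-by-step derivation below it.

0-1(w=8) 0-4(w=1) 0-7(w=2) 2-4(w=6) 3-7(w=5)

step 1: add edge 0-7 (w=2); MST = {0-7(w=2)}
step 2: add edge 0-4 (w=1); MST = {0-4(w=1) 0-7(w=2)}
step 3: add edge 3-7 (w=5); MST = {0-4(w=1) 0-7(w=2) 3-7(w=5)}
step 4: add edge 2-4 (w=6); MST = {0-4(w=1) 0-7(w=2) 2-4(w=6) 3-7(w=5)}
step 5: add edge 0-1 (w=8); MST = {0-1(w=8) 0-4(w=1) 0-7(w=2) 2-4(w=6) 3-7(w=5)}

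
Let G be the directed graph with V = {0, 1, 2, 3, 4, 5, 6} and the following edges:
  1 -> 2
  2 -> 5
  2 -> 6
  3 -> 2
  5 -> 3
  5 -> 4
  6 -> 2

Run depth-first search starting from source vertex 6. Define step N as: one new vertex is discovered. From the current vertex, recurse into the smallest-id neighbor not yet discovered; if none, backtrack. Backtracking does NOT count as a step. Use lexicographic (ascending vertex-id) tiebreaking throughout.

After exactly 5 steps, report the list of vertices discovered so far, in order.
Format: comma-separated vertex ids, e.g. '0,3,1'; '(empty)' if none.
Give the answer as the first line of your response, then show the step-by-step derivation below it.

6,2,5,3,4

step 1: discover 6; path=6; order=6
step 2: discover 2; path=6>2; order=6,2
step 3: discover 5; path=6>2>5; order=6,2,5
step 4: discover 3; path=6>2>5>3; order=6,2,5,3
step 5: discover 4; path=6>2>5>4; order=6,2,5,3,4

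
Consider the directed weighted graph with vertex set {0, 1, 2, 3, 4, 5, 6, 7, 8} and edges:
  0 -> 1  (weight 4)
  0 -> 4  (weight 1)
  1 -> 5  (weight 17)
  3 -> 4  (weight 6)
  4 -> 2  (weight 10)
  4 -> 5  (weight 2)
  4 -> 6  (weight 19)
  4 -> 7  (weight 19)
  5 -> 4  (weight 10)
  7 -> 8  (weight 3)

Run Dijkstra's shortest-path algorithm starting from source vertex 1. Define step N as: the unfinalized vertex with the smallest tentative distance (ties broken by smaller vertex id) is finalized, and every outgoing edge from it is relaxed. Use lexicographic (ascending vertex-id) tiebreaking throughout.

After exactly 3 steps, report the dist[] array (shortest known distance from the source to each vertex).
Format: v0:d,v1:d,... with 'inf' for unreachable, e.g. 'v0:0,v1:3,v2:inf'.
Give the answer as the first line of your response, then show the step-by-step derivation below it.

v0:inf,v1:0,v2:37,v3:inf,v4:27,v5:17,v6:46,v7:46,v8:inf

step 1: dist = v0:inf,v1:0,v2:inf,v3:inf,v4:inf,v5:17,v6:inf,v7:inf,v8:inf
step 2: dist = v0:inf,v1:0,v2:inf,v3:inf,v4:27,v5:17,v6:inf,v7:inf,v8:inf
step 3: dist = v0:inf,v1:0,v2:37,v3:inf,v4:27,v5:17,v6:46,v7:46,v8:inf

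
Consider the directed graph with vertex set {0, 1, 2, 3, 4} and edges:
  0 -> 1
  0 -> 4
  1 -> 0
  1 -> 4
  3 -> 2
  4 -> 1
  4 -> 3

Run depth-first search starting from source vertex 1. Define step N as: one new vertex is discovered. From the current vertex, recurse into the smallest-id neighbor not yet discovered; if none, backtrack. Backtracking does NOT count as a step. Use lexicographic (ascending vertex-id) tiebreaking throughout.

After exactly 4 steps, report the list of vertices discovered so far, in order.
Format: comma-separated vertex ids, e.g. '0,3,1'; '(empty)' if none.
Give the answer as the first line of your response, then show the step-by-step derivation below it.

1,0,4,3

step 1: discover 1; path=1; order=1
step 2: discover 0; path=1>0; order=1,0
step 3: discover 4; path=1>0>4; order=1,0,4
step 4: discover 3; path=1>0>4>3; order=1,0,4,3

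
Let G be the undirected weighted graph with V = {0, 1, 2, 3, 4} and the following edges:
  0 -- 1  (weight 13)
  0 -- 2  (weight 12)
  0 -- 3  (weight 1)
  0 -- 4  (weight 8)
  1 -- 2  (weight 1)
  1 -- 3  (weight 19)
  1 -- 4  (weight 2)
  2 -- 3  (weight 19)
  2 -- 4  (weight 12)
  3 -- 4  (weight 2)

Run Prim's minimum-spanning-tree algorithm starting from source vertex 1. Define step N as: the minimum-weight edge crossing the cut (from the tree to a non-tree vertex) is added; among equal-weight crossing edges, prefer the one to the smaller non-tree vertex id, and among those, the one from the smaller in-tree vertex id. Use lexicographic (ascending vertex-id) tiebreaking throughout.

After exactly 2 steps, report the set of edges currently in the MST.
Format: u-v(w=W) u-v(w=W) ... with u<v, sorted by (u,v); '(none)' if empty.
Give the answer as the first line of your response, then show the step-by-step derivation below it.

1-2(w=1) 1-4(w=2)

step 1: add edge 1-2 (w=1); MST = {1-2(w=1)}
step 2: add edge 1-4 (w=2); MST = {1-2(w=1) 1-4(w=2)}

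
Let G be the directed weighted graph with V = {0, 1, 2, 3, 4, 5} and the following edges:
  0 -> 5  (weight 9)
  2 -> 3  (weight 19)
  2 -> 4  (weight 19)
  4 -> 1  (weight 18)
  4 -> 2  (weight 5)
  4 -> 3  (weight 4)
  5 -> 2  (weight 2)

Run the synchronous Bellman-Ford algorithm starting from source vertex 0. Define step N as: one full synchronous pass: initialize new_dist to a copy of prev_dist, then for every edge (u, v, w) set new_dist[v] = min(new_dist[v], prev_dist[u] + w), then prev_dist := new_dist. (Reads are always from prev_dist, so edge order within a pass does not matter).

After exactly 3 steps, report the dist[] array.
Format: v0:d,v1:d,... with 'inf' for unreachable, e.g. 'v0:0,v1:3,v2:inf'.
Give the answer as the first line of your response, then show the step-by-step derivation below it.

v0:0,v1:inf,v2:11,v3:30,v4:30,v5:9

step 1: dist = v0:0,v1:inf,v2:inf,v3:inf,v4:inf,v5:9
step 2: dist = v0:0,v1:inf,v2:11,v3:inf,v4:inf,v5:9
step 3: dist = v0:0,v1:inf,v2:11,v3:30,v4:30,v5:9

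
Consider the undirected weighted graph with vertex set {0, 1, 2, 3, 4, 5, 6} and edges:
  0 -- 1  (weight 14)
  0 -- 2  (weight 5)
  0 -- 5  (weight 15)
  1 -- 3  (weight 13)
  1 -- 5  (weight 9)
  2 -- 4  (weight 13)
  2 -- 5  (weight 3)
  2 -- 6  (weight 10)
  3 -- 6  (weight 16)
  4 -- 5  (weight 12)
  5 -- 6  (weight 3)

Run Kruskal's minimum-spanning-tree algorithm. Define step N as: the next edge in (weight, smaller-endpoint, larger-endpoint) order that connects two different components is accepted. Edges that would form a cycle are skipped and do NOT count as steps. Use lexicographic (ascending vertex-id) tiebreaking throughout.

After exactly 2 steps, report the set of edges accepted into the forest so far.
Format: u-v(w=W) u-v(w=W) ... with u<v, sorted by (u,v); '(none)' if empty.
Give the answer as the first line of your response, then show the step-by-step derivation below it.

2-5(w=3) 5-6(w=3)

step 1: add edge 2-5 (w=3); MST = {2-5(w=3)}
step 2: add edge 5-6 (w=3); MST = {2-5(w=3) 5-6(w=3)}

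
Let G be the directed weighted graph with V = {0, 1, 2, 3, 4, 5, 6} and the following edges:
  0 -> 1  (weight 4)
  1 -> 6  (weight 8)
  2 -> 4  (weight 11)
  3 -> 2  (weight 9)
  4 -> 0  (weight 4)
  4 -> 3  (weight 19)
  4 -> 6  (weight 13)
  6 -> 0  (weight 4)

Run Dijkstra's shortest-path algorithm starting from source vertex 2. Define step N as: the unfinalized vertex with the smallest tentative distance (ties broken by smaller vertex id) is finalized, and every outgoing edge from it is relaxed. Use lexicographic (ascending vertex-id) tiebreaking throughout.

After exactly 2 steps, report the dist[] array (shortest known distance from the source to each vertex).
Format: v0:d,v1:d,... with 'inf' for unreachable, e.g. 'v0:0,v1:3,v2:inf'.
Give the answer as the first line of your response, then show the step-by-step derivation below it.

v0:15,v1:inf,v2:0,v3:30,v4:11,v5:inf,v6:24

step 1: dist = v0:inf,v1:inf,v2:0,v3:inf,v4:11,v5:inf,v6:inf
step 2: dist = v0:15,v1:inf,v2:0,v3:30,v4:11,v5:inf,v6:24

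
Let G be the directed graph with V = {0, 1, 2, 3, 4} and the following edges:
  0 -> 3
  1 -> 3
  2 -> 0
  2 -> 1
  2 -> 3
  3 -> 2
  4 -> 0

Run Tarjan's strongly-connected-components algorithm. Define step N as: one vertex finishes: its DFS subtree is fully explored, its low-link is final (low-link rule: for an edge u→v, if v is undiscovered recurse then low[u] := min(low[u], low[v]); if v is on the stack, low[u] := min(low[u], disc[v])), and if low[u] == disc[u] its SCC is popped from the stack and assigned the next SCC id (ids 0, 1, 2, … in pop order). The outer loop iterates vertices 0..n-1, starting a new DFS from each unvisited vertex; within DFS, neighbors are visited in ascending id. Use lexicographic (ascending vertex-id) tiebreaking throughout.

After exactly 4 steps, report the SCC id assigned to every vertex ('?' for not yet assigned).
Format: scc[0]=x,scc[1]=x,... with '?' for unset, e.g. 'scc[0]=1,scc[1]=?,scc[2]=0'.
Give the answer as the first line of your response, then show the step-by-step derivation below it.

scc[0]=0,scc[1]=0,scc[2]=0,scc[3]=0,scc[4]=?

step 1: low=(low[0]=0,low[1]=1,low[2]=0,low[3]=1,low[4]=?); scc=(scc[0]=?,scc[1]=?,scc[2]=?,scc[3]=?,scc[4]=?)
step 2: low=(low[0]=0,low[1]=1,low[2]=0,low[3]=1,low[4]=?); scc=(scc[0]=?,scc[1]=?,scc[2]=?,scc[3]=?,scc[4]=?)
step 3: low=(low[0]=0,low[1]=1,low[2]=0,low[3]=0,low[4]=?); scc=(scc[0]=?,scc[1]=?,scc[2]=?,scc[3]=?,scc[4]=?)
step 4: low=(low[0]=0,low[1]=1,low[2]=0,low[3]=0,low[4]=?); scc=(scc[0]=0,scc[1]=0,scc[2]=0,scc[3]=0,scc[4]=?)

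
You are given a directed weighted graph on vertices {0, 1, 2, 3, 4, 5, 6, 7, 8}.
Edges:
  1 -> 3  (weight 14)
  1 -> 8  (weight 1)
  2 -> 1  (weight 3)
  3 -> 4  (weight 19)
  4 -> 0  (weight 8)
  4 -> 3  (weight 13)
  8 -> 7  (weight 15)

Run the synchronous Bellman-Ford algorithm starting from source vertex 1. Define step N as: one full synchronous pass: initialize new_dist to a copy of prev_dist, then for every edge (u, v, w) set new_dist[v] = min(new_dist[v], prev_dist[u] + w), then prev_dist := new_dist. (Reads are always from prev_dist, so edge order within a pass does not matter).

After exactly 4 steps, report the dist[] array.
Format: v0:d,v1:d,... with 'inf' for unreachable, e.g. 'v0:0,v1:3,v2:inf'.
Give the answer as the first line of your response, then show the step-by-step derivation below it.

v0:41,v1:0,v2:inf,v3:14,v4:33,v5:inf,v6:inf,v7:16,v8:1

step 1: dist = v0:inf,v1:0,v2:inf,v3:14,v4:inf,v5:inf,v6:inf,v7:inf,v8:1
step 2: dist = v0:inf,v1:0,v2:inf,v3:14,v4:33,v5:inf,v6:inf,v7:16,v8:1
step 3: dist = v0:41,v1:0,v2:inf,v3:14,v4:33,v5:inf,v6:inf,v7:16,v8:1
step 4: dist = v0:41,v1:0,v2:inf,v3:14,v4:33,v5:inf,v6:inf,v7:16,v8:1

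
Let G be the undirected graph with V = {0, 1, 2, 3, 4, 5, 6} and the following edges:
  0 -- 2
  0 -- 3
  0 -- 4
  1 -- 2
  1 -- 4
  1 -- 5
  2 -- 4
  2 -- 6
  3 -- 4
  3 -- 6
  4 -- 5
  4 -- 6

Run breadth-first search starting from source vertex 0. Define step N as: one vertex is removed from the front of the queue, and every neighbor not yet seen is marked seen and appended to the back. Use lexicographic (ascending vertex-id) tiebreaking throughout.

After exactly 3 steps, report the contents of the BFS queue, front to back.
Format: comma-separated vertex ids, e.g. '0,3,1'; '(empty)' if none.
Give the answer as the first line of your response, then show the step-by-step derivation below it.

4,1,6

step 1: dequeue 0; queue=[2,3,4]; order=0
step 2: dequeue 2; queue=[3,4,1,6]; order=0,2
step 3: dequeue 3; queue=[4,1,6]; order=0,2,3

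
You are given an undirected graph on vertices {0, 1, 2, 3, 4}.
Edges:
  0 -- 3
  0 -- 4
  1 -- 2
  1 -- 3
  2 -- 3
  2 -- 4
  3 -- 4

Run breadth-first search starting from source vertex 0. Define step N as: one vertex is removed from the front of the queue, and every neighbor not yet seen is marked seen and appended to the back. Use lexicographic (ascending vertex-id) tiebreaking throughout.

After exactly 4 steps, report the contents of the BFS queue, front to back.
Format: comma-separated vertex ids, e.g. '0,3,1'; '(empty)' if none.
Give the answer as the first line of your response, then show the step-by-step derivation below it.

2

step 1: dequeue 0; queue=[3,4]; order=0
step 2: dequeue 3; queue=[4,1,2]; order=0,3
step 3: dequeue 4; queue=[1,2]; order=0,3,4
step 4: dequeue 1; queue=[2]; order=0,3,4,1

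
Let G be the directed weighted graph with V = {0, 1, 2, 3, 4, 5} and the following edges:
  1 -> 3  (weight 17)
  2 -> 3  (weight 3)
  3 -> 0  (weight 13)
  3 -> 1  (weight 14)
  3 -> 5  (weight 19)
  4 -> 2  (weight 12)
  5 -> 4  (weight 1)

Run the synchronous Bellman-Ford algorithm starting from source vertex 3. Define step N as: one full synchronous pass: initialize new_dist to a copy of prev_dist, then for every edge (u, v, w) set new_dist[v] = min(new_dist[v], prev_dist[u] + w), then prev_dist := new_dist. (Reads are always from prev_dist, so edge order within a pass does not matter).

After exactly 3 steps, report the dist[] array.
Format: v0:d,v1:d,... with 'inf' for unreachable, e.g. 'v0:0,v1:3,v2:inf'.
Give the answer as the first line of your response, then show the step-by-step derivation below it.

v0:13,v1:14,v2:32,v3:0,v4:20,v5:19

step 1: dist = v0:13,v1:14,v2:inf,v3:0,v4:inf,v5:19
step 2: dist = v0:13,v1:14,v2:inf,v3:0,v4:20,v5:19
step 3: dist = v0:13,v1:14,v2:32,v3:0,v4:20,v5:19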